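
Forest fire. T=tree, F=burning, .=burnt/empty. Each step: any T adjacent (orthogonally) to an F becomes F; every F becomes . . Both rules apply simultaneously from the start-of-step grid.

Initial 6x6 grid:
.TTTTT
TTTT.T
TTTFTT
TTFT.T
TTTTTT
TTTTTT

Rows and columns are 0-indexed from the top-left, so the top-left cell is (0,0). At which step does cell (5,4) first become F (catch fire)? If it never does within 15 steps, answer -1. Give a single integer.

Step 1: cell (5,4)='T' (+6 fires, +2 burnt)
Step 2: cell (5,4)='T' (+8 fires, +6 burnt)
Step 3: cell (5,4)='T' (+10 fires, +8 burnt)
Step 4: cell (5,4)='F' (+6 fires, +10 burnt)
  -> target ignites at step 4
Step 5: cell (5,4)='.' (+1 fires, +6 burnt)
Step 6: cell (5,4)='.' (+0 fires, +1 burnt)
  fire out at step 6

4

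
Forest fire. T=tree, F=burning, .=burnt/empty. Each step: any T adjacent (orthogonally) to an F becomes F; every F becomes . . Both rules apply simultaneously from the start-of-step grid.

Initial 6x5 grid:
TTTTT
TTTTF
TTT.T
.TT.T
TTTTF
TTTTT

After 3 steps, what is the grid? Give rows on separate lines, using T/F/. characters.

Step 1: 6 trees catch fire, 2 burn out
  TTTTF
  TTTF.
  TTT.F
  .TT.F
  TTTF.
  TTTTF
Step 2: 4 trees catch fire, 6 burn out
  TTTF.
  TTF..
  TTT..
  .TT..
  TTF..
  TTTF.
Step 3: 6 trees catch fire, 4 burn out
  TTF..
  TF...
  TTF..
  .TF..
  TF...
  TTF..

TTF..
TF...
TTF..
.TF..
TF...
TTF..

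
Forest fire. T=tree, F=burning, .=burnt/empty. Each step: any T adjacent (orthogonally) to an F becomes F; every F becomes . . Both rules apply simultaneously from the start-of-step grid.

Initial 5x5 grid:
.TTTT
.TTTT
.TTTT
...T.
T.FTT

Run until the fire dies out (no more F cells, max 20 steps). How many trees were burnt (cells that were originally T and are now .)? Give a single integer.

Answer: 15

Derivation:
Step 1: +1 fires, +1 burnt (F count now 1)
Step 2: +2 fires, +1 burnt (F count now 2)
Step 3: +1 fires, +2 burnt (F count now 1)
Step 4: +3 fires, +1 burnt (F count now 3)
Step 5: +4 fires, +3 burnt (F count now 4)
Step 6: +3 fires, +4 burnt (F count now 3)
Step 7: +1 fires, +3 burnt (F count now 1)
Step 8: +0 fires, +1 burnt (F count now 0)
Fire out after step 8
Initially T: 16, now '.': 24
Total burnt (originally-T cells now '.'): 15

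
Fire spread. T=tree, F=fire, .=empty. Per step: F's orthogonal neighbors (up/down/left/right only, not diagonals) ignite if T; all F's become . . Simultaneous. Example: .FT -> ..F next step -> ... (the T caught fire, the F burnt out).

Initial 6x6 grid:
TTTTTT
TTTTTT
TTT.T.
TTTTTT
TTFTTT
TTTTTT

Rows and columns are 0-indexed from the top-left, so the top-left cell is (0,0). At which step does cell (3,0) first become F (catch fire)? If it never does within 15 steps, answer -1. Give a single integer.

Step 1: cell (3,0)='T' (+4 fires, +1 burnt)
Step 2: cell (3,0)='T' (+7 fires, +4 burnt)
Step 3: cell (3,0)='F' (+7 fires, +7 burnt)
  -> target ignites at step 3
Step 4: cell (3,0)='.' (+7 fires, +7 burnt)
Step 5: cell (3,0)='.' (+4 fires, +7 burnt)
Step 6: cell (3,0)='.' (+3 fires, +4 burnt)
Step 7: cell (3,0)='.' (+1 fires, +3 burnt)
Step 8: cell (3,0)='.' (+0 fires, +1 burnt)
  fire out at step 8

3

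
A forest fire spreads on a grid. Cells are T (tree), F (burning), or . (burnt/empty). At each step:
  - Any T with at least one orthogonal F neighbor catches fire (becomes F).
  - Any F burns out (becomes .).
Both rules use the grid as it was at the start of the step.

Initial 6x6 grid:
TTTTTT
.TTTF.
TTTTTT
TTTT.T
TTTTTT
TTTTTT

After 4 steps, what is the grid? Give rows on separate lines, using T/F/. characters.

Step 1: 3 trees catch fire, 1 burn out
  TTTTFT
  .TTF..
  TTTTFT
  TTTT.T
  TTTTTT
  TTTTTT
Step 2: 5 trees catch fire, 3 burn out
  TTTF.F
  .TF...
  TTTF.F
  TTTT.T
  TTTTTT
  TTTTTT
Step 3: 5 trees catch fire, 5 burn out
  TTF...
  .F....
  TTF...
  TTTF.F
  TTTTTT
  TTTTTT
Step 4: 5 trees catch fire, 5 burn out
  TF....
  ......
  TF....
  TTF...
  TTTFTF
  TTTTTT

TF....
......
TF....
TTF...
TTTFTF
TTTTTT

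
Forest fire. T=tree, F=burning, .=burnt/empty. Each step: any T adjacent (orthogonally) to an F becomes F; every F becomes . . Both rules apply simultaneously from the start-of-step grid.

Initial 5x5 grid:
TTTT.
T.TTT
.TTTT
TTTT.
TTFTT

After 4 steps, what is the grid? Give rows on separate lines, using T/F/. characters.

Step 1: 3 trees catch fire, 1 burn out
  TTTT.
  T.TTT
  .TTTT
  TTFT.
  TF.FT
Step 2: 5 trees catch fire, 3 burn out
  TTTT.
  T.TTT
  .TFTT
  TF.F.
  F...F
Step 3: 4 trees catch fire, 5 burn out
  TTTT.
  T.FTT
  .F.FT
  F....
  .....
Step 4: 3 trees catch fire, 4 burn out
  TTFT.
  T..FT
  ....F
  .....
  .....

TTFT.
T..FT
....F
.....
.....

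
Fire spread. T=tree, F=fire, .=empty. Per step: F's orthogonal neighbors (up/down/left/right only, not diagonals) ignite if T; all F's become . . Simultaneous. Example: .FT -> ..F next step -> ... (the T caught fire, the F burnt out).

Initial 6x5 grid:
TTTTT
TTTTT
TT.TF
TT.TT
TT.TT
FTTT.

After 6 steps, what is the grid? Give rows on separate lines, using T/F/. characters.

Step 1: 5 trees catch fire, 2 burn out
  TTTTT
  TTTTF
  TT.F.
  TT.TF
  FT.TT
  .FTT.
Step 2: 7 trees catch fire, 5 burn out
  TTTTF
  TTTF.
  TT...
  FT.F.
  .F.TF
  ..FT.
Step 3: 6 trees catch fire, 7 burn out
  TTTF.
  TTF..
  FT...
  .F...
  ...F.
  ...F.
Step 4: 4 trees catch fire, 6 burn out
  TTF..
  FF...
  .F...
  .....
  .....
  .....
Step 5: 2 trees catch fire, 4 burn out
  FF...
  .....
  .....
  .....
  .....
  .....
Step 6: 0 trees catch fire, 2 burn out
  .....
  .....
  .....
  .....
  .....
  .....

.....
.....
.....
.....
.....
.....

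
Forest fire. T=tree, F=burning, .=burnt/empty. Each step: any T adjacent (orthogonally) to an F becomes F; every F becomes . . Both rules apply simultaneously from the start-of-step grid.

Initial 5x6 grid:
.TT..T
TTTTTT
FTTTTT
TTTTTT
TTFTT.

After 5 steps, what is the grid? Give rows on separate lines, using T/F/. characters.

Step 1: 6 trees catch fire, 2 burn out
  .TT..T
  FTTTTT
  .FTTTT
  FTFTTT
  TF.FT.
Step 2: 6 trees catch fire, 6 burn out
  .TT..T
  .FTTTT
  ..FTTT
  .F.FTT
  F...F.
Step 3: 4 trees catch fire, 6 burn out
  .FT..T
  ..FTTT
  ...FTT
  ....FT
  ......
Step 4: 4 trees catch fire, 4 burn out
  ..F..T
  ...FTT
  ....FT
  .....F
  ......
Step 5: 2 trees catch fire, 4 burn out
  .....T
  ....FT
  .....F
  ......
  ......

.....T
....FT
.....F
......
......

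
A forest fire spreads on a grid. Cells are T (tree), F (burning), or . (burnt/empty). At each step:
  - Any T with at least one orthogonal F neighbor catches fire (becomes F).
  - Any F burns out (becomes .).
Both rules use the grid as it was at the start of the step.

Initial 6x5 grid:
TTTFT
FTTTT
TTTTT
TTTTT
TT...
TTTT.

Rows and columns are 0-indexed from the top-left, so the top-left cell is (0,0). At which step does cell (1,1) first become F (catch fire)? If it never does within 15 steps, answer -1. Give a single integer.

Step 1: cell (1,1)='F' (+6 fires, +2 burnt)
  -> target ignites at step 1
Step 2: cell (1,1)='.' (+6 fires, +6 burnt)
Step 3: cell (1,1)='.' (+5 fires, +6 burnt)
Step 4: cell (1,1)='.' (+4 fires, +5 burnt)
Step 5: cell (1,1)='.' (+1 fires, +4 burnt)
Step 6: cell (1,1)='.' (+1 fires, +1 burnt)
Step 7: cell (1,1)='.' (+1 fires, +1 burnt)
Step 8: cell (1,1)='.' (+0 fires, +1 burnt)
  fire out at step 8

1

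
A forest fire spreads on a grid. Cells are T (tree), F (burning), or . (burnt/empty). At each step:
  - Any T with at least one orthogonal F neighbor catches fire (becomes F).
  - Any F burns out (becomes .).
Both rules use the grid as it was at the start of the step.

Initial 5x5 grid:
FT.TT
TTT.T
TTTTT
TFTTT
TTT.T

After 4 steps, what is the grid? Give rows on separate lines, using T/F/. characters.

Step 1: 6 trees catch fire, 2 burn out
  .F.TT
  FTT.T
  TFTTT
  F.FTT
  TFT.T
Step 2: 6 trees catch fire, 6 burn out
  ...TT
  .FT.T
  F.FTT
  ...FT
  F.F.T
Step 3: 3 trees catch fire, 6 burn out
  ...TT
  ..F.T
  ...FT
  ....F
  ....T
Step 4: 2 trees catch fire, 3 burn out
  ...TT
  ....T
  ....F
  .....
  ....F

...TT
....T
....F
.....
....F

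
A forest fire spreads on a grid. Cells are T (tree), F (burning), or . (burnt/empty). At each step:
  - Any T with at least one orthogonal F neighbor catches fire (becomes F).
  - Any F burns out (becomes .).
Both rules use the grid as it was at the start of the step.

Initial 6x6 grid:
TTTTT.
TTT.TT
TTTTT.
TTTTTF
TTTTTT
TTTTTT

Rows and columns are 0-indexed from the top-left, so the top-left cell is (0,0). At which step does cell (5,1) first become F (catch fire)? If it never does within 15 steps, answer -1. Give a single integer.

Step 1: cell (5,1)='T' (+2 fires, +1 burnt)
Step 2: cell (5,1)='T' (+4 fires, +2 burnt)
Step 3: cell (5,1)='T' (+5 fires, +4 burnt)
Step 4: cell (5,1)='T' (+6 fires, +5 burnt)
Step 5: cell (5,1)='T' (+6 fires, +6 burnt)
Step 6: cell (5,1)='F' (+5 fires, +6 burnt)
  -> target ignites at step 6
Step 7: cell (5,1)='.' (+3 fires, +5 burnt)
Step 8: cell (5,1)='.' (+1 fires, +3 burnt)
Step 9: cell (5,1)='.' (+0 fires, +1 burnt)
  fire out at step 9

6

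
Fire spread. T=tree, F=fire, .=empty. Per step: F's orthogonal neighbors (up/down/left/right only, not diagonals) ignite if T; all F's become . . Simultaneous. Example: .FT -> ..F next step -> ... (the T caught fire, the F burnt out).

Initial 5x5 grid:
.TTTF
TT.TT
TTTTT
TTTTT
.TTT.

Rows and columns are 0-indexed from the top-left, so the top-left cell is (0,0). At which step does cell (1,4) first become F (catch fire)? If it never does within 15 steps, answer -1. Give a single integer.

Step 1: cell (1,4)='F' (+2 fires, +1 burnt)
  -> target ignites at step 1
Step 2: cell (1,4)='.' (+3 fires, +2 burnt)
Step 3: cell (1,4)='.' (+3 fires, +3 burnt)
Step 4: cell (1,4)='.' (+3 fires, +3 burnt)
Step 5: cell (1,4)='.' (+4 fires, +3 burnt)
Step 6: cell (1,4)='.' (+3 fires, +4 burnt)
Step 7: cell (1,4)='.' (+2 fires, +3 burnt)
Step 8: cell (1,4)='.' (+0 fires, +2 burnt)
  fire out at step 8

1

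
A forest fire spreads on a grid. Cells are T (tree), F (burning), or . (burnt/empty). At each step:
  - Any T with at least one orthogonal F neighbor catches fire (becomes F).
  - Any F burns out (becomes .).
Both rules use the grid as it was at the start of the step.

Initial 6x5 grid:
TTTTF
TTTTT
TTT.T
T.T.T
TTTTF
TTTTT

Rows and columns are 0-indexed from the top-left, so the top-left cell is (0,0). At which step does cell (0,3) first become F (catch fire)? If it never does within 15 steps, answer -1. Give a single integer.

Step 1: cell (0,3)='F' (+5 fires, +2 burnt)
  -> target ignites at step 1
Step 2: cell (0,3)='.' (+5 fires, +5 burnt)
Step 3: cell (0,3)='.' (+5 fires, +5 burnt)
Step 4: cell (0,3)='.' (+5 fires, +5 burnt)
Step 5: cell (0,3)='.' (+4 fires, +5 burnt)
Step 6: cell (0,3)='.' (+1 fires, +4 burnt)
Step 7: cell (0,3)='.' (+0 fires, +1 burnt)
  fire out at step 7

1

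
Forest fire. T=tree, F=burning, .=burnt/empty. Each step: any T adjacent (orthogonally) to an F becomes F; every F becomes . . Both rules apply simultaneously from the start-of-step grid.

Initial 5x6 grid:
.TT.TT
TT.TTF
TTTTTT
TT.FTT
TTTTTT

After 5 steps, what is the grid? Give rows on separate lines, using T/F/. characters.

Step 1: 6 trees catch fire, 2 burn out
  .TT.TF
  TT.TF.
  TTTFTF
  TT..FT
  TTTFTT
Step 2: 7 trees catch fire, 6 burn out
  .TT.F.
  TT.F..
  TTF.F.
  TT...F
  TTF.FT
Step 3: 3 trees catch fire, 7 burn out
  .TT...
  TT....
  TF....
  TT....
  TF...F
Step 4: 4 trees catch fire, 3 burn out
  .TT...
  TF....
  F.....
  TF....
  F.....
Step 5: 3 trees catch fire, 4 burn out
  .FT...
  F.....
  ......
  F.....
  ......

.FT...
F.....
......
F.....
......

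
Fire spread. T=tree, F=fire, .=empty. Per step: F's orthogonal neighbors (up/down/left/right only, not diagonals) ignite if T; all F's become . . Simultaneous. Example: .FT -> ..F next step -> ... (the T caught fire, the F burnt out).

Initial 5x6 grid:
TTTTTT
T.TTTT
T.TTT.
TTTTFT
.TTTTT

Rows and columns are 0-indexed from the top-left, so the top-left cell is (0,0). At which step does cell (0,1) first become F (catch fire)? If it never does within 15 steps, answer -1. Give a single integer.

Step 1: cell (0,1)='T' (+4 fires, +1 burnt)
Step 2: cell (0,1)='T' (+5 fires, +4 burnt)
Step 3: cell (0,1)='T' (+6 fires, +5 burnt)
Step 4: cell (0,1)='T' (+5 fires, +6 burnt)
Step 5: cell (0,1)='T' (+2 fires, +5 burnt)
Step 6: cell (0,1)='F' (+2 fires, +2 burnt)
  -> target ignites at step 6
Step 7: cell (0,1)='.' (+1 fires, +2 burnt)
Step 8: cell (0,1)='.' (+0 fires, +1 burnt)
  fire out at step 8

6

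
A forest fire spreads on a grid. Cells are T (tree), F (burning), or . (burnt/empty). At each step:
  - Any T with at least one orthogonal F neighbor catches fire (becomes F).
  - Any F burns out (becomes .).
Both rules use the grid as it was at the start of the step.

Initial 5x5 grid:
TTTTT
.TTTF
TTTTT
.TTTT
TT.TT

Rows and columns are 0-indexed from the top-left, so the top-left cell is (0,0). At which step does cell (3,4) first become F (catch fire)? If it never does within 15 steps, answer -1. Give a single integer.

Step 1: cell (3,4)='T' (+3 fires, +1 burnt)
Step 2: cell (3,4)='F' (+4 fires, +3 burnt)
  -> target ignites at step 2
Step 3: cell (3,4)='.' (+5 fires, +4 burnt)
Step 4: cell (3,4)='.' (+4 fires, +5 burnt)
Step 5: cell (3,4)='.' (+3 fires, +4 burnt)
Step 6: cell (3,4)='.' (+1 fires, +3 burnt)
Step 7: cell (3,4)='.' (+1 fires, +1 burnt)
Step 8: cell (3,4)='.' (+0 fires, +1 burnt)
  fire out at step 8

2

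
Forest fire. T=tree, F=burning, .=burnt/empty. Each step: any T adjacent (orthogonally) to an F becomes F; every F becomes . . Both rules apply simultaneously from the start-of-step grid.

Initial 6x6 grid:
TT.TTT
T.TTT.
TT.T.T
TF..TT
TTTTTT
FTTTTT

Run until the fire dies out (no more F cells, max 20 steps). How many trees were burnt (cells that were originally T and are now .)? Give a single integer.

Step 1: +5 fires, +2 burnt (F count now 5)
Step 2: +3 fires, +5 burnt (F count now 3)
Step 3: +3 fires, +3 burnt (F count now 3)
Step 4: +3 fires, +3 burnt (F count now 3)
Step 5: +4 fires, +3 burnt (F count now 4)
Step 6: +1 fires, +4 burnt (F count now 1)
Step 7: +1 fires, +1 burnt (F count now 1)
Step 8: +0 fires, +1 burnt (F count now 0)
Fire out after step 8
Initially T: 27, now '.': 29
Total burnt (originally-T cells now '.'): 20

Answer: 20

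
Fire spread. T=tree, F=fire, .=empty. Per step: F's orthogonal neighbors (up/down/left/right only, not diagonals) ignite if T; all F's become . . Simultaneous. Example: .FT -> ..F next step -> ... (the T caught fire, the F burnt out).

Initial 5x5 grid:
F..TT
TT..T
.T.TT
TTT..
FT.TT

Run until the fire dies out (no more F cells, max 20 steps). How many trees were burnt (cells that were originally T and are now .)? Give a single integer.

Answer: 7

Derivation:
Step 1: +3 fires, +2 burnt (F count now 3)
Step 2: +2 fires, +3 burnt (F count now 2)
Step 3: +2 fires, +2 burnt (F count now 2)
Step 4: +0 fires, +2 burnt (F count now 0)
Fire out after step 4
Initially T: 14, now '.': 18
Total burnt (originally-T cells now '.'): 7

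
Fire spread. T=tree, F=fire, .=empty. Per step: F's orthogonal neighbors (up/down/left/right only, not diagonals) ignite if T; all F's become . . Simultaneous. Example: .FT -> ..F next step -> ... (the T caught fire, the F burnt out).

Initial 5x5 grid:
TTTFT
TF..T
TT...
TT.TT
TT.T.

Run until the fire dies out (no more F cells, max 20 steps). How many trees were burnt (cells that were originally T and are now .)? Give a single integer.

Step 1: +5 fires, +2 burnt (F count now 5)
Step 2: +4 fires, +5 burnt (F count now 4)
Step 3: +2 fires, +4 burnt (F count now 2)
Step 4: +1 fires, +2 burnt (F count now 1)
Step 5: +0 fires, +1 burnt (F count now 0)
Fire out after step 5
Initially T: 15, now '.': 22
Total burnt (originally-T cells now '.'): 12

Answer: 12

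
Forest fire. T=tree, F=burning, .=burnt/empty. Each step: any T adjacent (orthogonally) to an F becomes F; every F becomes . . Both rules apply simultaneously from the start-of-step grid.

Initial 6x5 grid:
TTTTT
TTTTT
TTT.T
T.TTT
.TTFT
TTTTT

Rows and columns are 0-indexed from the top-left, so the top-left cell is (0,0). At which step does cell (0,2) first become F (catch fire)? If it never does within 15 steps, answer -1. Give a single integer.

Step 1: cell (0,2)='T' (+4 fires, +1 burnt)
Step 2: cell (0,2)='T' (+5 fires, +4 burnt)
Step 3: cell (0,2)='T' (+3 fires, +5 burnt)
Step 4: cell (0,2)='T' (+4 fires, +3 burnt)
Step 5: cell (0,2)='F' (+5 fires, +4 burnt)
  -> target ignites at step 5
Step 6: cell (0,2)='.' (+4 fires, +5 burnt)
Step 7: cell (0,2)='.' (+1 fires, +4 burnt)
Step 8: cell (0,2)='.' (+0 fires, +1 burnt)
  fire out at step 8

5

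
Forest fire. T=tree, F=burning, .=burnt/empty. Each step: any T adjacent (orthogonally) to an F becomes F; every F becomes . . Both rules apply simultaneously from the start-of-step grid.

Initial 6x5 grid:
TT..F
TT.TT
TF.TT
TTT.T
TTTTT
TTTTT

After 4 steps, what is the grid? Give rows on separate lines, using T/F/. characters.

Step 1: 4 trees catch fire, 2 burn out
  TT...
  TF.TF
  F..TT
  TFT.T
  TTTTT
  TTTTT
Step 2: 7 trees catch fire, 4 burn out
  TF...
  F..F.
  ...TF
  F.F.T
  TFTTT
  TTTTT
Step 3: 6 trees catch fire, 7 burn out
  F....
  .....
  ...F.
  ....F
  F.FTT
  TFTTT
Step 4: 4 trees catch fire, 6 burn out
  .....
  .....
  .....
  .....
  ...FF
  F.FTT

.....
.....
.....
.....
...FF
F.FTT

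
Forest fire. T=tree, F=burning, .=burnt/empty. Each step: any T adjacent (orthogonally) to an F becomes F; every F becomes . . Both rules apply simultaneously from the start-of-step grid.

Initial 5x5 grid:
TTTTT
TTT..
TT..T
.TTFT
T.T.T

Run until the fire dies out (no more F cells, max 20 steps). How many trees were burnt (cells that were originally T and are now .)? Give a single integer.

Answer: 16

Derivation:
Step 1: +2 fires, +1 burnt (F count now 2)
Step 2: +4 fires, +2 burnt (F count now 4)
Step 3: +1 fires, +4 burnt (F count now 1)
Step 4: +2 fires, +1 burnt (F count now 2)
Step 5: +3 fires, +2 burnt (F count now 3)
Step 6: +2 fires, +3 burnt (F count now 2)
Step 7: +1 fires, +2 burnt (F count now 1)
Step 8: +1 fires, +1 burnt (F count now 1)
Step 9: +0 fires, +1 burnt (F count now 0)
Fire out after step 9
Initially T: 17, now '.': 24
Total burnt (originally-T cells now '.'): 16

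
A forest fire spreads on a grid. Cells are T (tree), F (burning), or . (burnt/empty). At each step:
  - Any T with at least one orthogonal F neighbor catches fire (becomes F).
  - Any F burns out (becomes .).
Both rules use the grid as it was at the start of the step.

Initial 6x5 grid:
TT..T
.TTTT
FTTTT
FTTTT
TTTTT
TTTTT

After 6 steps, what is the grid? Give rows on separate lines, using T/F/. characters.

Step 1: 3 trees catch fire, 2 burn out
  TT..T
  .TTTT
  .FTTT
  .FTTT
  FTTTT
  TTTTT
Step 2: 5 trees catch fire, 3 burn out
  TT..T
  .FTTT
  ..FTT
  ..FTT
  .FTTT
  FTTTT
Step 3: 6 trees catch fire, 5 burn out
  TF..T
  ..FTT
  ...FT
  ...FT
  ..FTT
  .FTTT
Step 4: 6 trees catch fire, 6 burn out
  F...T
  ...FT
  ....F
  ....F
  ...FT
  ..FTT
Step 5: 3 trees catch fire, 6 burn out
  ....T
  ....F
  .....
  .....
  ....F
  ...FT
Step 6: 2 trees catch fire, 3 burn out
  ....F
  .....
  .....
  .....
  .....
  ....F

....F
.....
.....
.....
.....
....F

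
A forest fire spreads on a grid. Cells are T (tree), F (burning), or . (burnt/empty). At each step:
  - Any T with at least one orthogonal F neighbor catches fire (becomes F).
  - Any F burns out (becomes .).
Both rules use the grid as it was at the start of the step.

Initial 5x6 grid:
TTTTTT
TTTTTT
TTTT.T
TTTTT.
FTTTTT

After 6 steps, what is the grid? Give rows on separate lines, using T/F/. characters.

Step 1: 2 trees catch fire, 1 burn out
  TTTTTT
  TTTTTT
  TTTT.T
  FTTTT.
  .FTTTT
Step 2: 3 trees catch fire, 2 burn out
  TTTTTT
  TTTTTT
  FTTT.T
  .FTTT.
  ..FTTT
Step 3: 4 trees catch fire, 3 burn out
  TTTTTT
  FTTTTT
  .FTT.T
  ..FTT.
  ...FTT
Step 4: 5 trees catch fire, 4 burn out
  FTTTTT
  .FTTTT
  ..FT.T
  ...FT.
  ....FT
Step 5: 5 trees catch fire, 5 burn out
  .FTTTT
  ..FTTT
  ...F.T
  ....F.
  .....F
Step 6: 2 trees catch fire, 5 burn out
  ..FTTT
  ...FTT
  .....T
  ......
  ......

..FTTT
...FTT
.....T
......
......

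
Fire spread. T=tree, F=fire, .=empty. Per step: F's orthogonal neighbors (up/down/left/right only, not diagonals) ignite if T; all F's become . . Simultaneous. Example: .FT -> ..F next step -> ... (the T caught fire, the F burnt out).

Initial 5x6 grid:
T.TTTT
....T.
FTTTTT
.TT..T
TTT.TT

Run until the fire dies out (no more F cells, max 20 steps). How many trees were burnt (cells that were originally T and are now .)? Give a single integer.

Step 1: +1 fires, +1 burnt (F count now 1)
Step 2: +2 fires, +1 burnt (F count now 2)
Step 3: +3 fires, +2 burnt (F count now 3)
Step 4: +3 fires, +3 burnt (F count now 3)
Step 5: +2 fires, +3 burnt (F count now 2)
Step 6: +2 fires, +2 burnt (F count now 2)
Step 7: +3 fires, +2 burnt (F count now 3)
Step 8: +2 fires, +3 burnt (F count now 2)
Step 9: +0 fires, +2 burnt (F count now 0)
Fire out after step 9
Initially T: 19, now '.': 29
Total burnt (originally-T cells now '.'): 18

Answer: 18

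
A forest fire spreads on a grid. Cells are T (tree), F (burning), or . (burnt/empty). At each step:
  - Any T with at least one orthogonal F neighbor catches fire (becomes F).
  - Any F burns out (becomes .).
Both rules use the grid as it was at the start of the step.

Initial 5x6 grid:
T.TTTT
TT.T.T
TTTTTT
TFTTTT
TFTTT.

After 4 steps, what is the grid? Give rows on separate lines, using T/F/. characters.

Step 1: 5 trees catch fire, 2 burn out
  T.TTTT
  TT.T.T
  TFTTTT
  F.FTTT
  F.FTT.
Step 2: 5 trees catch fire, 5 burn out
  T.TTTT
  TF.T.T
  F.FTTT
  ...FTT
  ...FT.
Step 3: 4 trees catch fire, 5 burn out
  T.TTTT
  F..T.T
  ...FTT
  ....FT
  ....F.
Step 4: 4 trees catch fire, 4 burn out
  F.TTTT
  ...F.T
  ....FT
  .....F
  ......

F.TTTT
...F.T
....FT
.....F
......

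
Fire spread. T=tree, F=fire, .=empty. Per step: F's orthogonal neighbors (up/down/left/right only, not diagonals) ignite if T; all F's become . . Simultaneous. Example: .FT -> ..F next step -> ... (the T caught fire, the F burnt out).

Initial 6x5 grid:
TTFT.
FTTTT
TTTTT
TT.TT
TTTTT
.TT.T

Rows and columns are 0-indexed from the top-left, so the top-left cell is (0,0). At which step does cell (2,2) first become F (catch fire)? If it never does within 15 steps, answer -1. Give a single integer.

Step 1: cell (2,2)='T' (+6 fires, +2 burnt)
Step 2: cell (2,2)='F' (+4 fires, +6 burnt)
  -> target ignites at step 2
Step 3: cell (2,2)='.' (+4 fires, +4 burnt)
Step 4: cell (2,2)='.' (+3 fires, +4 burnt)
Step 5: cell (2,2)='.' (+4 fires, +3 burnt)
Step 6: cell (2,2)='.' (+2 fires, +4 burnt)
Step 7: cell (2,2)='.' (+1 fires, +2 burnt)
Step 8: cell (2,2)='.' (+0 fires, +1 burnt)
  fire out at step 8

2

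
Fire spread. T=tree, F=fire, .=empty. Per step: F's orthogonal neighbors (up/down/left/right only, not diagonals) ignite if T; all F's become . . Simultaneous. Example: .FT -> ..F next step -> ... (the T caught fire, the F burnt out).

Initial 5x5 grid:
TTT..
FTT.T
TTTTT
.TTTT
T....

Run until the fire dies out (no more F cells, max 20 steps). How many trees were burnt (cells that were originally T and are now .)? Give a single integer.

Answer: 15

Derivation:
Step 1: +3 fires, +1 burnt (F count now 3)
Step 2: +3 fires, +3 burnt (F count now 3)
Step 3: +3 fires, +3 burnt (F count now 3)
Step 4: +2 fires, +3 burnt (F count now 2)
Step 5: +2 fires, +2 burnt (F count now 2)
Step 6: +2 fires, +2 burnt (F count now 2)
Step 7: +0 fires, +2 burnt (F count now 0)
Fire out after step 7
Initially T: 16, now '.': 24
Total burnt (originally-T cells now '.'): 15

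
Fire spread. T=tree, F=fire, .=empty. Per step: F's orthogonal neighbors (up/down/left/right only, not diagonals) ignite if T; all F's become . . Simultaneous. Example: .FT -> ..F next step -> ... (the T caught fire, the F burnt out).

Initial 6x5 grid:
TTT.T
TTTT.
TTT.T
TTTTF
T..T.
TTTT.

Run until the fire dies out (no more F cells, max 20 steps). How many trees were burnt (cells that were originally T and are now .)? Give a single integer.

Answer: 21

Derivation:
Step 1: +2 fires, +1 burnt (F count now 2)
Step 2: +2 fires, +2 burnt (F count now 2)
Step 3: +3 fires, +2 burnt (F count now 3)
Step 4: +4 fires, +3 burnt (F count now 4)
Step 5: +6 fires, +4 burnt (F count now 6)
Step 6: +3 fires, +6 burnt (F count now 3)
Step 7: +1 fires, +3 burnt (F count now 1)
Step 8: +0 fires, +1 burnt (F count now 0)
Fire out after step 8
Initially T: 22, now '.': 29
Total burnt (originally-T cells now '.'): 21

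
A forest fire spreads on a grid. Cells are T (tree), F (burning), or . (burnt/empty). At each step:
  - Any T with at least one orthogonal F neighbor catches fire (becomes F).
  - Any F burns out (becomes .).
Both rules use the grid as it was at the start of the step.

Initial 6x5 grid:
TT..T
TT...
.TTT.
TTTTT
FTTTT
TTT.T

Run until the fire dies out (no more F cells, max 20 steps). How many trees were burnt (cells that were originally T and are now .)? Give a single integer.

Answer: 20

Derivation:
Step 1: +3 fires, +1 burnt (F count now 3)
Step 2: +3 fires, +3 burnt (F count now 3)
Step 3: +4 fires, +3 burnt (F count now 4)
Step 4: +4 fires, +4 burnt (F count now 4)
Step 5: +5 fires, +4 burnt (F count now 5)
Step 6: +1 fires, +5 burnt (F count now 1)
Step 7: +0 fires, +1 burnt (F count now 0)
Fire out after step 7
Initially T: 21, now '.': 29
Total burnt (originally-T cells now '.'): 20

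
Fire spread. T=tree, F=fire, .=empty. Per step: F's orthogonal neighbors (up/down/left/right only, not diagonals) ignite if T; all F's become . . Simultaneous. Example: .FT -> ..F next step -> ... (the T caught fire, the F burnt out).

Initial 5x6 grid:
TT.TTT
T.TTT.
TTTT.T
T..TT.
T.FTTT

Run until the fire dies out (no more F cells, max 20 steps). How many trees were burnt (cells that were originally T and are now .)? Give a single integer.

Answer: 20

Derivation:
Step 1: +1 fires, +1 burnt (F count now 1)
Step 2: +2 fires, +1 burnt (F count now 2)
Step 3: +3 fires, +2 burnt (F count now 3)
Step 4: +2 fires, +3 burnt (F count now 2)
Step 5: +4 fires, +2 burnt (F count now 4)
Step 6: +2 fires, +4 burnt (F count now 2)
Step 7: +3 fires, +2 burnt (F count now 3)
Step 8: +2 fires, +3 burnt (F count now 2)
Step 9: +1 fires, +2 burnt (F count now 1)
Step 10: +0 fires, +1 burnt (F count now 0)
Fire out after step 10
Initially T: 21, now '.': 29
Total burnt (originally-T cells now '.'): 20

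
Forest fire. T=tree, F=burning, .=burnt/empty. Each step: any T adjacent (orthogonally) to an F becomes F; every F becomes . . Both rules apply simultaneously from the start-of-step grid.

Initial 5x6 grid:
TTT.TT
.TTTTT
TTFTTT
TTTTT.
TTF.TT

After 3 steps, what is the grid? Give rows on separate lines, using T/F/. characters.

Step 1: 5 trees catch fire, 2 burn out
  TTT.TT
  .TFTTT
  TF.FTT
  TTFTT.
  TF..TT
Step 2: 8 trees catch fire, 5 burn out
  TTF.TT
  .F.FTT
  F...FT
  TF.FT.
  F...TT
Step 3: 5 trees catch fire, 8 burn out
  TF..TT
  ....FT
  .....F
  F...F.
  ....TT

TF..TT
....FT
.....F
F...F.
....TT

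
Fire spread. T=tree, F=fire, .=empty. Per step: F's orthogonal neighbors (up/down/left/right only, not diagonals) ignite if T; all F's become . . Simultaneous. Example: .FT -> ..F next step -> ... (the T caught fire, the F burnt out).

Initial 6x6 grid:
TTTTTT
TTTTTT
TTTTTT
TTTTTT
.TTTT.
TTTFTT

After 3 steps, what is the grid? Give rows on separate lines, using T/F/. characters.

Step 1: 3 trees catch fire, 1 burn out
  TTTTTT
  TTTTTT
  TTTTTT
  TTTTTT
  .TTFT.
  TTF.FT
Step 2: 5 trees catch fire, 3 burn out
  TTTTTT
  TTTTTT
  TTTTTT
  TTTFTT
  .TF.F.
  TF...F
Step 3: 5 trees catch fire, 5 burn out
  TTTTTT
  TTTTTT
  TTTFTT
  TTF.FT
  .F....
  F.....

TTTTTT
TTTTTT
TTTFTT
TTF.FT
.F....
F.....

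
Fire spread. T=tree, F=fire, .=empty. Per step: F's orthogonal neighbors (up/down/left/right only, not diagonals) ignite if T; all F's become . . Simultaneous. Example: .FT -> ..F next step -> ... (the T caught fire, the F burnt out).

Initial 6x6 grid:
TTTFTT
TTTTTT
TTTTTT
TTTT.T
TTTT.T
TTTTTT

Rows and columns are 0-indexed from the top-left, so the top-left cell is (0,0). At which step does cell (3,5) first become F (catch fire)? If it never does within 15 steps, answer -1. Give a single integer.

Step 1: cell (3,5)='T' (+3 fires, +1 burnt)
Step 2: cell (3,5)='T' (+5 fires, +3 burnt)
Step 3: cell (3,5)='T' (+6 fires, +5 burnt)
Step 4: cell (3,5)='T' (+5 fires, +6 burnt)
Step 5: cell (3,5)='F' (+5 fires, +5 burnt)
  -> target ignites at step 5
Step 6: cell (3,5)='.' (+5 fires, +5 burnt)
Step 7: cell (3,5)='.' (+3 fires, +5 burnt)
Step 8: cell (3,5)='.' (+1 fires, +3 burnt)
Step 9: cell (3,5)='.' (+0 fires, +1 burnt)
  fire out at step 9

5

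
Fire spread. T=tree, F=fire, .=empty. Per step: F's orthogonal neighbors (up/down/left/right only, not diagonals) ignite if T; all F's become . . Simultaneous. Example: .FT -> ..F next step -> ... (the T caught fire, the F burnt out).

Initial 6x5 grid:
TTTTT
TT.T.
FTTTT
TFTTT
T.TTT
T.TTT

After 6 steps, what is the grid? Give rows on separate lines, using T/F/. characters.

Step 1: 4 trees catch fire, 2 burn out
  TTTTT
  FT.T.
  .FTTT
  F.FTT
  T.TTT
  T.TTT
Step 2: 6 trees catch fire, 4 burn out
  FTTTT
  .F.T.
  ..FTT
  ...FT
  F.FTT
  T.TTT
Step 3: 6 trees catch fire, 6 burn out
  .FTTT
  ...T.
  ...FT
  ....F
  ...FT
  F.FTT
Step 4: 5 trees catch fire, 6 burn out
  ..FTT
  ...F.
  ....F
  .....
  ....F
  ...FT
Step 5: 2 trees catch fire, 5 burn out
  ...FT
  .....
  .....
  .....
  .....
  ....F
Step 6: 1 trees catch fire, 2 burn out
  ....F
  .....
  .....
  .....
  .....
  .....

....F
.....
.....
.....
.....
.....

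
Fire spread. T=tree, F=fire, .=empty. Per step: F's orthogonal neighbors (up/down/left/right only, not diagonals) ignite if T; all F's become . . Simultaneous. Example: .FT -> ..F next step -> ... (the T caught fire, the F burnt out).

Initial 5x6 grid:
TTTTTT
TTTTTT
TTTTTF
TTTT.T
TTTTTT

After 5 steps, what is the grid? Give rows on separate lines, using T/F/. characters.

Step 1: 3 trees catch fire, 1 burn out
  TTTTTT
  TTTTTF
  TTTTF.
  TTTT.F
  TTTTTT
Step 2: 4 trees catch fire, 3 burn out
  TTTTTF
  TTTTF.
  TTTF..
  TTTT..
  TTTTTF
Step 3: 5 trees catch fire, 4 burn out
  TTTTF.
  TTTF..
  TTF...
  TTTF..
  TTTTF.
Step 4: 5 trees catch fire, 5 burn out
  TTTF..
  TTF...
  TF....
  TTF...
  TTTF..
Step 5: 5 trees catch fire, 5 burn out
  TTF...
  TF....
  F.....
  TF....
  TTF...

TTF...
TF....
F.....
TF....
TTF...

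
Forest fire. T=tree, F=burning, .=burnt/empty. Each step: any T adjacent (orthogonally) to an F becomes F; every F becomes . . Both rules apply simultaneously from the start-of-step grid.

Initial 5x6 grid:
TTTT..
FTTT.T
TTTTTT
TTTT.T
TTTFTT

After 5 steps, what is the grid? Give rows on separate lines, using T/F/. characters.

Step 1: 6 trees catch fire, 2 burn out
  FTTT..
  .FTT.T
  FTTTTT
  TTTF.T
  TTF.FT
Step 2: 8 trees catch fire, 6 burn out
  .FTT..
  ..FT.T
  .FTFTT
  FTF..T
  TF...F
Step 3: 7 trees catch fire, 8 burn out
  ..FT..
  ...F.T
  ..F.FT
  .F...F
  F.....
Step 4: 2 trees catch fire, 7 burn out
  ...F..
  .....T
  .....F
  ......
  ......
Step 5: 1 trees catch fire, 2 burn out
  ......
  .....F
  ......
  ......
  ......

......
.....F
......
......
......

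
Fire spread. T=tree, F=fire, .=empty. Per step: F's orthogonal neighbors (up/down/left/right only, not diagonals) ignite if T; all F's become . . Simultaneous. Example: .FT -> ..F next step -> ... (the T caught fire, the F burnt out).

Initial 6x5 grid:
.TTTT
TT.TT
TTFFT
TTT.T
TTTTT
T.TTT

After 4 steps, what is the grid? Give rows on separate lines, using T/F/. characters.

Step 1: 4 trees catch fire, 2 burn out
  .TTTT
  TT.FT
  TF..F
  TTF.T
  TTTTT
  T.TTT
Step 2: 7 trees catch fire, 4 burn out
  .TTFT
  TF..F
  F....
  TF..F
  TTFTT
  T.TTT
Step 3: 9 trees catch fire, 7 burn out
  .FF.F
  F....
  .....
  F....
  TF.FF
  T.FTT
Step 4: 3 trees catch fire, 9 burn out
  .....
  .....
  .....
  .....
  F....
  T..FF

.....
.....
.....
.....
F....
T..FF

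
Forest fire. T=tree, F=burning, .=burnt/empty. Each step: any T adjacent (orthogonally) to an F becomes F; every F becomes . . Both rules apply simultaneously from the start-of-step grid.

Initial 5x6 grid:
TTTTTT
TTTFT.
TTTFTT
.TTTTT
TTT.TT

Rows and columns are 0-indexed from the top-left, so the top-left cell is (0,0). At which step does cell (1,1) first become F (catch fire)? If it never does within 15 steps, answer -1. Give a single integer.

Step 1: cell (1,1)='T' (+6 fires, +2 burnt)
Step 2: cell (1,1)='F' (+7 fires, +6 burnt)
  -> target ignites at step 2
Step 3: cell (1,1)='.' (+8 fires, +7 burnt)
Step 4: cell (1,1)='.' (+3 fires, +8 burnt)
Step 5: cell (1,1)='.' (+1 fires, +3 burnt)
Step 6: cell (1,1)='.' (+0 fires, +1 burnt)
  fire out at step 6

2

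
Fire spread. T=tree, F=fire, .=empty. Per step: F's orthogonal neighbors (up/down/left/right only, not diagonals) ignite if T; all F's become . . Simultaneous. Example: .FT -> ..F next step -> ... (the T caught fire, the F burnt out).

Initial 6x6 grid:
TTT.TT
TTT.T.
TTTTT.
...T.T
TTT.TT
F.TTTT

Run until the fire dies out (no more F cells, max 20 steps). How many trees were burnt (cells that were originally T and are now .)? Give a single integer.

Answer: 10

Derivation:
Step 1: +1 fires, +1 burnt (F count now 1)
Step 2: +1 fires, +1 burnt (F count now 1)
Step 3: +1 fires, +1 burnt (F count now 1)
Step 4: +1 fires, +1 burnt (F count now 1)
Step 5: +1 fires, +1 burnt (F count now 1)
Step 6: +1 fires, +1 burnt (F count now 1)
Step 7: +2 fires, +1 burnt (F count now 2)
Step 8: +1 fires, +2 burnt (F count now 1)
Step 9: +1 fires, +1 burnt (F count now 1)
Step 10: +0 fires, +1 burnt (F count now 0)
Fire out after step 10
Initially T: 25, now '.': 21
Total burnt (originally-T cells now '.'): 10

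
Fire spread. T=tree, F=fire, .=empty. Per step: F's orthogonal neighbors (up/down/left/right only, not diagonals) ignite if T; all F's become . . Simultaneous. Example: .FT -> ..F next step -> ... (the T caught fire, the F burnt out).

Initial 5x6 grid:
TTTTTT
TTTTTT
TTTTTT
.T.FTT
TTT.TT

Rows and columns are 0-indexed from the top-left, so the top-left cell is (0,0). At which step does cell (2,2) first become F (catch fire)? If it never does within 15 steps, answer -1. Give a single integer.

Step 1: cell (2,2)='T' (+2 fires, +1 burnt)
Step 2: cell (2,2)='F' (+5 fires, +2 burnt)
  -> target ignites at step 2
Step 3: cell (2,2)='.' (+6 fires, +5 burnt)
Step 4: cell (2,2)='.' (+6 fires, +6 burnt)
Step 5: cell (2,2)='.' (+4 fires, +6 burnt)
Step 6: cell (2,2)='.' (+3 fires, +4 burnt)
Step 7: cell (2,2)='.' (+0 fires, +3 burnt)
  fire out at step 7

2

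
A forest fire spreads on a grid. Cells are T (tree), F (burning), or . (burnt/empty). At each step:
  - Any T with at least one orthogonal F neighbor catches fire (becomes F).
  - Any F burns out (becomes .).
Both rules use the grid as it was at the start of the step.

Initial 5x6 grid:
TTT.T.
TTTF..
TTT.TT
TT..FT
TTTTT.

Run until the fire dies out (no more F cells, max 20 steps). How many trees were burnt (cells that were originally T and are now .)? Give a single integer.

Step 1: +4 fires, +2 burnt (F count now 4)
Step 2: +5 fires, +4 burnt (F count now 5)
Step 3: +4 fires, +5 burnt (F count now 4)
Step 4: +4 fires, +4 burnt (F count now 4)
Step 5: +2 fires, +4 burnt (F count now 2)
Step 6: +0 fires, +2 burnt (F count now 0)
Fire out after step 6
Initially T: 20, now '.': 29
Total burnt (originally-T cells now '.'): 19

Answer: 19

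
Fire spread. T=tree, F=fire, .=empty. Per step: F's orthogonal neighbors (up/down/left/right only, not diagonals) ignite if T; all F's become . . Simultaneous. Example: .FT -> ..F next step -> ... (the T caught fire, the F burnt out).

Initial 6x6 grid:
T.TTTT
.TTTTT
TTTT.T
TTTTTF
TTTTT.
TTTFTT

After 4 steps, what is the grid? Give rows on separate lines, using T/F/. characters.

Step 1: 5 trees catch fire, 2 burn out
  T.TTTT
  .TTTTT
  TTTT.F
  TTTTF.
  TTTFT.
  TTF.FT
Step 2: 6 trees catch fire, 5 burn out
  T.TTTT
  .TTTTF
  TTTT..
  TTTF..
  TTF.F.
  TF...F
Step 3: 6 trees catch fire, 6 burn out
  T.TTTF
  .TTTF.
  TTTF..
  TTF...
  TF....
  F.....
Step 4: 5 trees catch fire, 6 burn out
  T.TTF.
  .TTF..
  TTF...
  TF....
  F.....
  ......

T.TTF.
.TTF..
TTF...
TF....
F.....
......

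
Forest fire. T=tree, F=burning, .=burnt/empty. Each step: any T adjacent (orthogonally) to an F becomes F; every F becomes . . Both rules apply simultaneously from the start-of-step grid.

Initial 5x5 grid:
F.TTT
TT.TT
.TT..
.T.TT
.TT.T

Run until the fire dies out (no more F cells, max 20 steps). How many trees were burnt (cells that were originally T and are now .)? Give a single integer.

Step 1: +1 fires, +1 burnt (F count now 1)
Step 2: +1 fires, +1 burnt (F count now 1)
Step 3: +1 fires, +1 burnt (F count now 1)
Step 4: +2 fires, +1 burnt (F count now 2)
Step 5: +1 fires, +2 burnt (F count now 1)
Step 6: +1 fires, +1 burnt (F count now 1)
Step 7: +0 fires, +1 burnt (F count now 0)
Fire out after step 7
Initially T: 15, now '.': 17
Total burnt (originally-T cells now '.'): 7

Answer: 7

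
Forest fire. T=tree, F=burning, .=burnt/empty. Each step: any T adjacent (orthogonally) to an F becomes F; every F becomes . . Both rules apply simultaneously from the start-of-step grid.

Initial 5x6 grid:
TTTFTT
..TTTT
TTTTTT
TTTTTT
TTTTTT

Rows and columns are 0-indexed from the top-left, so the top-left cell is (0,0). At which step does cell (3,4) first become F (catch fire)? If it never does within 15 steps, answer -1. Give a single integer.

Step 1: cell (3,4)='T' (+3 fires, +1 burnt)
Step 2: cell (3,4)='T' (+5 fires, +3 burnt)
Step 3: cell (3,4)='T' (+5 fires, +5 burnt)
Step 4: cell (3,4)='F' (+5 fires, +5 burnt)
  -> target ignites at step 4
Step 5: cell (3,4)='.' (+5 fires, +5 burnt)
Step 6: cell (3,4)='.' (+3 fires, +5 burnt)
Step 7: cell (3,4)='.' (+1 fires, +3 burnt)
Step 8: cell (3,4)='.' (+0 fires, +1 burnt)
  fire out at step 8

4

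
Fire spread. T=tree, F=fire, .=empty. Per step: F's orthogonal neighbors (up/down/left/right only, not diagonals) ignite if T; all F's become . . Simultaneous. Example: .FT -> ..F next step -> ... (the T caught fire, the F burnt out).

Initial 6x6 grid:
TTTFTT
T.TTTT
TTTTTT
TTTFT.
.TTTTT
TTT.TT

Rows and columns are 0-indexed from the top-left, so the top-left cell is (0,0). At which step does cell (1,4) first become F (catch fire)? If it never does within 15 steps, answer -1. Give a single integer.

Step 1: cell (1,4)='T' (+7 fires, +2 burnt)
Step 2: cell (1,4)='F' (+9 fires, +7 burnt)
  -> target ignites at step 2
Step 3: cell (1,4)='.' (+9 fires, +9 burnt)
Step 4: cell (1,4)='.' (+4 fires, +9 burnt)
Step 5: cell (1,4)='.' (+1 fires, +4 burnt)
Step 6: cell (1,4)='.' (+0 fires, +1 burnt)
  fire out at step 6

2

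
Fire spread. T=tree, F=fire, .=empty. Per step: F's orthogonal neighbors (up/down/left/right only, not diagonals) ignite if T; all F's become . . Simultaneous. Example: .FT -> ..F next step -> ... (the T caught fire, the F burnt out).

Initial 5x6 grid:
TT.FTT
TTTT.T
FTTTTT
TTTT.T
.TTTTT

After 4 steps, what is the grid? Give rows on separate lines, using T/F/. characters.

Step 1: 5 trees catch fire, 2 burn out
  TT..FT
  FTTF.T
  .FTTTT
  FTTT.T
  .TTTTT
Step 2: 7 trees catch fire, 5 burn out
  FT...F
  .FF..T
  ..FFTT
  .FTT.T
  .TTTTT
Step 3: 6 trees catch fire, 7 burn out
  .F....
  .....F
  ....FT
  ..FF.T
  .FTTTT
Step 4: 3 trees catch fire, 6 burn out
  ......
  ......
  .....F
  .....T
  ..FFTT

......
......
.....F
.....T
..FFTT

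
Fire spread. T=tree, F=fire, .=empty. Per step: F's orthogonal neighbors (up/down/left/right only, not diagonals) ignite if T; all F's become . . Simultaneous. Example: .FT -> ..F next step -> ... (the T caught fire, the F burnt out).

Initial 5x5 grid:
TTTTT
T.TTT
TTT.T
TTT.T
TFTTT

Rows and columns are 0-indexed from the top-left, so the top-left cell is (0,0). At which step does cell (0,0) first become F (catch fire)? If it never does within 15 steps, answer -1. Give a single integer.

Step 1: cell (0,0)='T' (+3 fires, +1 burnt)
Step 2: cell (0,0)='T' (+4 fires, +3 burnt)
Step 3: cell (0,0)='T' (+3 fires, +4 burnt)
Step 4: cell (0,0)='T' (+3 fires, +3 burnt)
Step 5: cell (0,0)='F' (+4 fires, +3 burnt)
  -> target ignites at step 5
Step 6: cell (0,0)='.' (+3 fires, +4 burnt)
Step 7: cell (0,0)='.' (+1 fires, +3 burnt)
Step 8: cell (0,0)='.' (+0 fires, +1 burnt)
  fire out at step 8

5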